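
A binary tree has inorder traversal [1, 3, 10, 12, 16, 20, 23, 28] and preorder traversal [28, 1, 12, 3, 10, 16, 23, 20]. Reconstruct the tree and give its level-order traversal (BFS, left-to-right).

Inorder:  [1, 3, 10, 12, 16, 20, 23, 28]
Preorder: [28, 1, 12, 3, 10, 16, 23, 20]
Algorithm: preorder visits root first, so consume preorder in order;
for each root, split the current inorder slice at that value into
left-subtree inorder and right-subtree inorder, then recurse.
Recursive splits:
  root=28; inorder splits into left=[1, 3, 10, 12, 16, 20, 23], right=[]
  root=1; inorder splits into left=[], right=[3, 10, 12, 16, 20, 23]
  root=12; inorder splits into left=[3, 10], right=[16, 20, 23]
  root=3; inorder splits into left=[], right=[10]
  root=10; inorder splits into left=[], right=[]
  root=16; inorder splits into left=[], right=[20, 23]
  root=23; inorder splits into left=[20], right=[]
  root=20; inorder splits into left=[], right=[]
Reconstructed level-order: [28, 1, 12, 3, 16, 10, 23, 20]


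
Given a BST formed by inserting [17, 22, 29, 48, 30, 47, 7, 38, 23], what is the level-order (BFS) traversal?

Tree insertion order: [17, 22, 29, 48, 30, 47, 7, 38, 23]
Tree (level-order array): [17, 7, 22, None, None, None, 29, 23, 48, None, None, 30, None, None, 47, 38]
BFS from the root, enqueuing left then right child of each popped node:
  queue [17] -> pop 17, enqueue [7, 22], visited so far: [17]
  queue [7, 22] -> pop 7, enqueue [none], visited so far: [17, 7]
  queue [22] -> pop 22, enqueue [29], visited so far: [17, 7, 22]
  queue [29] -> pop 29, enqueue [23, 48], visited so far: [17, 7, 22, 29]
  queue [23, 48] -> pop 23, enqueue [none], visited so far: [17, 7, 22, 29, 23]
  queue [48] -> pop 48, enqueue [30], visited so far: [17, 7, 22, 29, 23, 48]
  queue [30] -> pop 30, enqueue [47], visited so far: [17, 7, 22, 29, 23, 48, 30]
  queue [47] -> pop 47, enqueue [38], visited so far: [17, 7, 22, 29, 23, 48, 30, 47]
  queue [38] -> pop 38, enqueue [none], visited so far: [17, 7, 22, 29, 23, 48, 30, 47, 38]
Result: [17, 7, 22, 29, 23, 48, 30, 47, 38]


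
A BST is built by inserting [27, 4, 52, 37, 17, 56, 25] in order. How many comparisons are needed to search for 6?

Search path for 6: 27 -> 4 -> 17
Found: False
Comparisons: 3


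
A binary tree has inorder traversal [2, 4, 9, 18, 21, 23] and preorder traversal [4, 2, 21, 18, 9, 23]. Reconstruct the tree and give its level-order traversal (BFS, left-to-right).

Inorder:  [2, 4, 9, 18, 21, 23]
Preorder: [4, 2, 21, 18, 9, 23]
Algorithm: preorder visits root first, so consume preorder in order;
for each root, split the current inorder slice at that value into
left-subtree inorder and right-subtree inorder, then recurse.
Recursive splits:
  root=4; inorder splits into left=[2], right=[9, 18, 21, 23]
  root=2; inorder splits into left=[], right=[]
  root=21; inorder splits into left=[9, 18], right=[23]
  root=18; inorder splits into left=[9], right=[]
  root=9; inorder splits into left=[], right=[]
  root=23; inorder splits into left=[], right=[]
Reconstructed level-order: [4, 2, 21, 18, 23, 9]


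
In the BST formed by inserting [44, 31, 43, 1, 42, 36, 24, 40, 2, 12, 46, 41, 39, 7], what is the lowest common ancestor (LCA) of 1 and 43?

Tree insertion order: [44, 31, 43, 1, 42, 36, 24, 40, 2, 12, 46, 41, 39, 7]
Tree (level-order array): [44, 31, 46, 1, 43, None, None, None, 24, 42, None, 2, None, 36, None, None, 12, None, 40, 7, None, 39, 41]
In a BST, the LCA of p=1, q=43 is the first node v on the
root-to-leaf path with p <= v <= q (go left if both < v, right if both > v).
Walk from root:
  at 44: both 1 and 43 < 44, go left
  at 31: 1 <= 31 <= 43, this is the LCA
LCA = 31


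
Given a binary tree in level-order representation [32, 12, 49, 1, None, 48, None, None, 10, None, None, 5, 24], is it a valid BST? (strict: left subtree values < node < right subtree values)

Level-order array: [32, 12, 49, 1, None, 48, None, None, 10, None, None, 5, 24]
Validate using subtree bounds (lo, hi): at each node, require lo < value < hi,
then recurse left with hi=value and right with lo=value.
Preorder trace (stopping at first violation):
  at node 32 with bounds (-inf, +inf): OK
  at node 12 with bounds (-inf, 32): OK
  at node 1 with bounds (-inf, 12): OK
  at node 10 with bounds (1, 12): OK
  at node 5 with bounds (1, 10): OK
  at node 24 with bounds (10, 12): VIOLATION
Node 24 violates its bound: not (10 < 24 < 12).
Result: Not a valid BST


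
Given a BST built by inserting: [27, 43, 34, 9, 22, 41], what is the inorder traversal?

Tree insertion order: [27, 43, 34, 9, 22, 41]
Tree (level-order array): [27, 9, 43, None, 22, 34, None, None, None, None, 41]
Inorder traversal: [9, 22, 27, 34, 41, 43]


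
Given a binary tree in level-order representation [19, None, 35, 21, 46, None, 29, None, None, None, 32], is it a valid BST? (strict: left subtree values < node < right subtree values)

Level-order array: [19, None, 35, 21, 46, None, 29, None, None, None, 32]
Validate using subtree bounds (lo, hi): at each node, require lo < value < hi,
then recurse left with hi=value and right with lo=value.
Preorder trace (stopping at first violation):
  at node 19 with bounds (-inf, +inf): OK
  at node 35 with bounds (19, +inf): OK
  at node 21 with bounds (19, 35): OK
  at node 29 with bounds (21, 35): OK
  at node 32 with bounds (29, 35): OK
  at node 46 with bounds (35, +inf): OK
No violation found at any node.
Result: Valid BST


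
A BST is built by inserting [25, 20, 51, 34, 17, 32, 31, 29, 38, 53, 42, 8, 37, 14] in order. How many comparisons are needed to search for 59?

Search path for 59: 25 -> 51 -> 53
Found: False
Comparisons: 3


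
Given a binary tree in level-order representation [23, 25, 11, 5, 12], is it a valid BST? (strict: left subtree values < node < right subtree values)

Level-order array: [23, 25, 11, 5, 12]
Validate using subtree bounds (lo, hi): at each node, require lo < value < hi,
then recurse left with hi=value and right with lo=value.
Preorder trace (stopping at first violation):
  at node 23 with bounds (-inf, +inf): OK
  at node 25 with bounds (-inf, 23): VIOLATION
Node 25 violates its bound: not (-inf < 25 < 23).
Result: Not a valid BST


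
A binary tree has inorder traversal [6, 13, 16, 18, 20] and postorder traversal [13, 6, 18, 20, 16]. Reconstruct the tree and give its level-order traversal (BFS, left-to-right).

Inorder:   [6, 13, 16, 18, 20]
Postorder: [13, 6, 18, 20, 16]
Algorithm: postorder visits root last, so walk postorder right-to-left;
each value is the root of the current inorder slice — split it at that
value, recurse on the right subtree first, then the left.
Recursive splits:
  root=16; inorder splits into left=[6, 13], right=[18, 20]
  root=20; inorder splits into left=[18], right=[]
  root=18; inorder splits into left=[], right=[]
  root=6; inorder splits into left=[], right=[13]
  root=13; inorder splits into left=[], right=[]
Reconstructed level-order: [16, 6, 20, 13, 18]


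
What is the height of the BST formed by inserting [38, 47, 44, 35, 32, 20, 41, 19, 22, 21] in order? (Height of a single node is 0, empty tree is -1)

Insertion order: [38, 47, 44, 35, 32, 20, 41, 19, 22, 21]
Tree (level-order array): [38, 35, 47, 32, None, 44, None, 20, None, 41, None, 19, 22, None, None, None, None, 21]
Compute height bottom-up (empty subtree = -1):
  height(19) = 1 + max(-1, -1) = 0
  height(21) = 1 + max(-1, -1) = 0
  height(22) = 1 + max(0, -1) = 1
  height(20) = 1 + max(0, 1) = 2
  height(32) = 1 + max(2, -1) = 3
  height(35) = 1 + max(3, -1) = 4
  height(41) = 1 + max(-1, -1) = 0
  height(44) = 1 + max(0, -1) = 1
  height(47) = 1 + max(1, -1) = 2
  height(38) = 1 + max(4, 2) = 5
Height = 5


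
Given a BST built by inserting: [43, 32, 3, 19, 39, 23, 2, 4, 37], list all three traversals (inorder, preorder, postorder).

Tree insertion order: [43, 32, 3, 19, 39, 23, 2, 4, 37]
Tree (level-order array): [43, 32, None, 3, 39, 2, 19, 37, None, None, None, 4, 23]
Inorder (L, root, R): [2, 3, 4, 19, 23, 32, 37, 39, 43]
Preorder (root, L, R): [43, 32, 3, 2, 19, 4, 23, 39, 37]
Postorder (L, R, root): [2, 4, 23, 19, 3, 37, 39, 32, 43]


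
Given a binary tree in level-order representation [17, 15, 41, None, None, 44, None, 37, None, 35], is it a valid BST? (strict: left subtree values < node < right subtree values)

Level-order array: [17, 15, 41, None, None, 44, None, 37, None, 35]
Validate using subtree bounds (lo, hi): at each node, require lo < value < hi,
then recurse left with hi=value and right with lo=value.
Preorder trace (stopping at first violation):
  at node 17 with bounds (-inf, +inf): OK
  at node 15 with bounds (-inf, 17): OK
  at node 41 with bounds (17, +inf): OK
  at node 44 with bounds (17, 41): VIOLATION
Node 44 violates its bound: not (17 < 44 < 41).
Result: Not a valid BST


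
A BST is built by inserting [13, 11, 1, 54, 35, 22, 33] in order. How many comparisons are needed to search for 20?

Search path for 20: 13 -> 54 -> 35 -> 22
Found: False
Comparisons: 4


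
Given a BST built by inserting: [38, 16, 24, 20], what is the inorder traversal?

Tree insertion order: [38, 16, 24, 20]
Tree (level-order array): [38, 16, None, None, 24, 20]
Inorder traversal: [16, 20, 24, 38]


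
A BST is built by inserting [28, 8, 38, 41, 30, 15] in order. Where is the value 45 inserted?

Starting tree (level order): [28, 8, 38, None, 15, 30, 41]
Insertion path: 28 -> 38 -> 41
Result: insert 45 as right child of 41
Final tree (level order): [28, 8, 38, None, 15, 30, 41, None, None, None, None, None, 45]


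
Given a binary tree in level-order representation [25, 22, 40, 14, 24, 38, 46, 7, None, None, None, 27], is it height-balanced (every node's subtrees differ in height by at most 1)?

Tree (level-order array): [25, 22, 40, 14, 24, 38, 46, 7, None, None, None, 27]
Definition: a tree is height-balanced if, at every node, |h(left) - h(right)| <= 1 (empty subtree has height -1).
Bottom-up per-node check:
  node 7: h_left=-1, h_right=-1, diff=0 [OK], height=0
  node 14: h_left=0, h_right=-1, diff=1 [OK], height=1
  node 24: h_left=-1, h_right=-1, diff=0 [OK], height=0
  node 22: h_left=1, h_right=0, diff=1 [OK], height=2
  node 27: h_left=-1, h_right=-1, diff=0 [OK], height=0
  node 38: h_left=0, h_right=-1, diff=1 [OK], height=1
  node 46: h_left=-1, h_right=-1, diff=0 [OK], height=0
  node 40: h_left=1, h_right=0, diff=1 [OK], height=2
  node 25: h_left=2, h_right=2, diff=0 [OK], height=3
All nodes satisfy the balance condition.
Result: Balanced


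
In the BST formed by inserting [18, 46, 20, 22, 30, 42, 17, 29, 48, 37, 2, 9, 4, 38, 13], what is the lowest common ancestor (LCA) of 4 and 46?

Tree insertion order: [18, 46, 20, 22, 30, 42, 17, 29, 48, 37, 2, 9, 4, 38, 13]
Tree (level-order array): [18, 17, 46, 2, None, 20, 48, None, 9, None, 22, None, None, 4, 13, None, 30, None, None, None, None, 29, 42, None, None, 37, None, None, 38]
In a BST, the LCA of p=4, q=46 is the first node v on the
root-to-leaf path with p <= v <= q (go left if both < v, right if both > v).
Walk from root:
  at 18: 4 <= 18 <= 46, this is the LCA
LCA = 18


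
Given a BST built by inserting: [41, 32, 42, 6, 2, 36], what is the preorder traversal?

Tree insertion order: [41, 32, 42, 6, 2, 36]
Tree (level-order array): [41, 32, 42, 6, 36, None, None, 2]
Preorder traversal: [41, 32, 6, 2, 36, 42]


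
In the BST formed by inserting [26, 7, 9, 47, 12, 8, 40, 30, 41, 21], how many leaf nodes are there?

Tree built from: [26, 7, 9, 47, 12, 8, 40, 30, 41, 21]
Tree (level-order array): [26, 7, 47, None, 9, 40, None, 8, 12, 30, 41, None, None, None, 21]
Rule: A leaf has 0 children.
Per-node child counts:
  node 26: 2 child(ren)
  node 7: 1 child(ren)
  node 9: 2 child(ren)
  node 8: 0 child(ren)
  node 12: 1 child(ren)
  node 21: 0 child(ren)
  node 47: 1 child(ren)
  node 40: 2 child(ren)
  node 30: 0 child(ren)
  node 41: 0 child(ren)
Matching nodes: [8, 21, 30, 41]
Count of leaf nodes: 4


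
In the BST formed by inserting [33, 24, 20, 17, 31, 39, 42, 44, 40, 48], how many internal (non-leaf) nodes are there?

Tree built from: [33, 24, 20, 17, 31, 39, 42, 44, 40, 48]
Tree (level-order array): [33, 24, 39, 20, 31, None, 42, 17, None, None, None, 40, 44, None, None, None, None, None, 48]
Rule: An internal node has at least one child.
Per-node child counts:
  node 33: 2 child(ren)
  node 24: 2 child(ren)
  node 20: 1 child(ren)
  node 17: 0 child(ren)
  node 31: 0 child(ren)
  node 39: 1 child(ren)
  node 42: 2 child(ren)
  node 40: 0 child(ren)
  node 44: 1 child(ren)
  node 48: 0 child(ren)
Matching nodes: [33, 24, 20, 39, 42, 44]
Count of internal (non-leaf) nodes: 6


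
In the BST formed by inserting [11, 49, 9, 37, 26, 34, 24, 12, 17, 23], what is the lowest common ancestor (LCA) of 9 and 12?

Tree insertion order: [11, 49, 9, 37, 26, 34, 24, 12, 17, 23]
Tree (level-order array): [11, 9, 49, None, None, 37, None, 26, None, 24, 34, 12, None, None, None, None, 17, None, 23]
In a BST, the LCA of p=9, q=12 is the first node v on the
root-to-leaf path with p <= v <= q (go left if both < v, right if both > v).
Walk from root:
  at 11: 9 <= 11 <= 12, this is the LCA
LCA = 11


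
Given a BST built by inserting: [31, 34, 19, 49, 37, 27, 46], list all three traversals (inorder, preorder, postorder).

Tree insertion order: [31, 34, 19, 49, 37, 27, 46]
Tree (level-order array): [31, 19, 34, None, 27, None, 49, None, None, 37, None, None, 46]
Inorder (L, root, R): [19, 27, 31, 34, 37, 46, 49]
Preorder (root, L, R): [31, 19, 27, 34, 49, 37, 46]
Postorder (L, R, root): [27, 19, 46, 37, 49, 34, 31]


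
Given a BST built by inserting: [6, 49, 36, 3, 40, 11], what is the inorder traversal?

Tree insertion order: [6, 49, 36, 3, 40, 11]
Tree (level-order array): [6, 3, 49, None, None, 36, None, 11, 40]
Inorder traversal: [3, 6, 11, 36, 40, 49]


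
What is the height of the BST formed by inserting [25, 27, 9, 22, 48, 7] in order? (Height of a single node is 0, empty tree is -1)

Insertion order: [25, 27, 9, 22, 48, 7]
Tree (level-order array): [25, 9, 27, 7, 22, None, 48]
Compute height bottom-up (empty subtree = -1):
  height(7) = 1 + max(-1, -1) = 0
  height(22) = 1 + max(-1, -1) = 0
  height(9) = 1 + max(0, 0) = 1
  height(48) = 1 + max(-1, -1) = 0
  height(27) = 1 + max(-1, 0) = 1
  height(25) = 1 + max(1, 1) = 2
Height = 2


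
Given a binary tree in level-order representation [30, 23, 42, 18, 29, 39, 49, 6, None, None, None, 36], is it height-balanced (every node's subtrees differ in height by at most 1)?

Tree (level-order array): [30, 23, 42, 18, 29, 39, 49, 6, None, None, None, 36]
Definition: a tree is height-balanced if, at every node, |h(left) - h(right)| <= 1 (empty subtree has height -1).
Bottom-up per-node check:
  node 6: h_left=-1, h_right=-1, diff=0 [OK], height=0
  node 18: h_left=0, h_right=-1, diff=1 [OK], height=1
  node 29: h_left=-1, h_right=-1, diff=0 [OK], height=0
  node 23: h_left=1, h_right=0, diff=1 [OK], height=2
  node 36: h_left=-1, h_right=-1, diff=0 [OK], height=0
  node 39: h_left=0, h_right=-1, diff=1 [OK], height=1
  node 49: h_left=-1, h_right=-1, diff=0 [OK], height=0
  node 42: h_left=1, h_right=0, diff=1 [OK], height=2
  node 30: h_left=2, h_right=2, diff=0 [OK], height=3
All nodes satisfy the balance condition.
Result: Balanced


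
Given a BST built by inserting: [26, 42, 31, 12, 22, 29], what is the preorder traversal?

Tree insertion order: [26, 42, 31, 12, 22, 29]
Tree (level-order array): [26, 12, 42, None, 22, 31, None, None, None, 29]
Preorder traversal: [26, 12, 22, 42, 31, 29]


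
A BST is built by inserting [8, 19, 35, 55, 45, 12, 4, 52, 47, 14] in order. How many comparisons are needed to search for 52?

Search path for 52: 8 -> 19 -> 35 -> 55 -> 45 -> 52
Found: True
Comparisons: 6


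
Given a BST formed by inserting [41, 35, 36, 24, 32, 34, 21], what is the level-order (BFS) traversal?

Tree insertion order: [41, 35, 36, 24, 32, 34, 21]
Tree (level-order array): [41, 35, None, 24, 36, 21, 32, None, None, None, None, None, 34]
BFS from the root, enqueuing left then right child of each popped node:
  queue [41] -> pop 41, enqueue [35], visited so far: [41]
  queue [35] -> pop 35, enqueue [24, 36], visited so far: [41, 35]
  queue [24, 36] -> pop 24, enqueue [21, 32], visited so far: [41, 35, 24]
  queue [36, 21, 32] -> pop 36, enqueue [none], visited so far: [41, 35, 24, 36]
  queue [21, 32] -> pop 21, enqueue [none], visited so far: [41, 35, 24, 36, 21]
  queue [32] -> pop 32, enqueue [34], visited so far: [41, 35, 24, 36, 21, 32]
  queue [34] -> pop 34, enqueue [none], visited so far: [41, 35, 24, 36, 21, 32, 34]
Result: [41, 35, 24, 36, 21, 32, 34]


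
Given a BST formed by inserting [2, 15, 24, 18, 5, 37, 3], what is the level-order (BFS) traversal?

Tree insertion order: [2, 15, 24, 18, 5, 37, 3]
Tree (level-order array): [2, None, 15, 5, 24, 3, None, 18, 37]
BFS from the root, enqueuing left then right child of each popped node:
  queue [2] -> pop 2, enqueue [15], visited so far: [2]
  queue [15] -> pop 15, enqueue [5, 24], visited so far: [2, 15]
  queue [5, 24] -> pop 5, enqueue [3], visited so far: [2, 15, 5]
  queue [24, 3] -> pop 24, enqueue [18, 37], visited so far: [2, 15, 5, 24]
  queue [3, 18, 37] -> pop 3, enqueue [none], visited so far: [2, 15, 5, 24, 3]
  queue [18, 37] -> pop 18, enqueue [none], visited so far: [2, 15, 5, 24, 3, 18]
  queue [37] -> pop 37, enqueue [none], visited so far: [2, 15, 5, 24, 3, 18, 37]
Result: [2, 15, 5, 24, 3, 18, 37]


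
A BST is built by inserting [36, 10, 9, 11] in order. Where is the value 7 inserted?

Starting tree (level order): [36, 10, None, 9, 11]
Insertion path: 36 -> 10 -> 9
Result: insert 7 as left child of 9
Final tree (level order): [36, 10, None, 9, 11, 7]


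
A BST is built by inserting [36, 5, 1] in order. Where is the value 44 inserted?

Starting tree (level order): [36, 5, None, 1]
Insertion path: 36
Result: insert 44 as right child of 36
Final tree (level order): [36, 5, 44, 1]


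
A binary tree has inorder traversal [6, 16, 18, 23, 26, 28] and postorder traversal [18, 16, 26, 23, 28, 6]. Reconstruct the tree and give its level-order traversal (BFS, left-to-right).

Inorder:   [6, 16, 18, 23, 26, 28]
Postorder: [18, 16, 26, 23, 28, 6]
Algorithm: postorder visits root last, so walk postorder right-to-left;
each value is the root of the current inorder slice — split it at that
value, recurse on the right subtree first, then the left.
Recursive splits:
  root=6; inorder splits into left=[], right=[16, 18, 23, 26, 28]
  root=28; inorder splits into left=[16, 18, 23, 26], right=[]
  root=23; inorder splits into left=[16, 18], right=[26]
  root=26; inorder splits into left=[], right=[]
  root=16; inorder splits into left=[], right=[18]
  root=18; inorder splits into left=[], right=[]
Reconstructed level-order: [6, 28, 23, 16, 26, 18]


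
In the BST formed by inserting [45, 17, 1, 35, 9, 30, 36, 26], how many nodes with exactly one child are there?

Tree built from: [45, 17, 1, 35, 9, 30, 36, 26]
Tree (level-order array): [45, 17, None, 1, 35, None, 9, 30, 36, None, None, 26]
Rule: These are nodes with exactly 1 non-null child.
Per-node child counts:
  node 45: 1 child(ren)
  node 17: 2 child(ren)
  node 1: 1 child(ren)
  node 9: 0 child(ren)
  node 35: 2 child(ren)
  node 30: 1 child(ren)
  node 26: 0 child(ren)
  node 36: 0 child(ren)
Matching nodes: [45, 1, 30]
Count of nodes with exactly one child: 3


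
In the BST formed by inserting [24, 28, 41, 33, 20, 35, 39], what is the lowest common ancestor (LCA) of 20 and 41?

Tree insertion order: [24, 28, 41, 33, 20, 35, 39]
Tree (level-order array): [24, 20, 28, None, None, None, 41, 33, None, None, 35, None, 39]
In a BST, the LCA of p=20, q=41 is the first node v on the
root-to-leaf path with p <= v <= q (go left if both < v, right if both > v).
Walk from root:
  at 24: 20 <= 24 <= 41, this is the LCA
LCA = 24


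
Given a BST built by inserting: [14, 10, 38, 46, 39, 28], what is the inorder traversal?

Tree insertion order: [14, 10, 38, 46, 39, 28]
Tree (level-order array): [14, 10, 38, None, None, 28, 46, None, None, 39]
Inorder traversal: [10, 14, 28, 38, 39, 46]


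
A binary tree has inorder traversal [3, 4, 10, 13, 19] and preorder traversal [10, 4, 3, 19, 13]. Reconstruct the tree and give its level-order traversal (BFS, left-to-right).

Inorder:  [3, 4, 10, 13, 19]
Preorder: [10, 4, 3, 19, 13]
Algorithm: preorder visits root first, so consume preorder in order;
for each root, split the current inorder slice at that value into
left-subtree inorder and right-subtree inorder, then recurse.
Recursive splits:
  root=10; inorder splits into left=[3, 4], right=[13, 19]
  root=4; inorder splits into left=[3], right=[]
  root=3; inorder splits into left=[], right=[]
  root=19; inorder splits into left=[13], right=[]
  root=13; inorder splits into left=[], right=[]
Reconstructed level-order: [10, 4, 19, 3, 13]


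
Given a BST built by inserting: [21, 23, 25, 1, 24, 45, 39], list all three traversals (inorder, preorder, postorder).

Tree insertion order: [21, 23, 25, 1, 24, 45, 39]
Tree (level-order array): [21, 1, 23, None, None, None, 25, 24, 45, None, None, 39]
Inorder (L, root, R): [1, 21, 23, 24, 25, 39, 45]
Preorder (root, L, R): [21, 1, 23, 25, 24, 45, 39]
Postorder (L, R, root): [1, 24, 39, 45, 25, 23, 21]


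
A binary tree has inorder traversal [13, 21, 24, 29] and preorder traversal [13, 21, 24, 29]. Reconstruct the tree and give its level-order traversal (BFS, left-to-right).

Inorder:  [13, 21, 24, 29]
Preorder: [13, 21, 24, 29]
Algorithm: preorder visits root first, so consume preorder in order;
for each root, split the current inorder slice at that value into
left-subtree inorder and right-subtree inorder, then recurse.
Recursive splits:
  root=13; inorder splits into left=[], right=[21, 24, 29]
  root=21; inorder splits into left=[], right=[24, 29]
  root=24; inorder splits into left=[], right=[29]
  root=29; inorder splits into left=[], right=[]
Reconstructed level-order: [13, 21, 24, 29]


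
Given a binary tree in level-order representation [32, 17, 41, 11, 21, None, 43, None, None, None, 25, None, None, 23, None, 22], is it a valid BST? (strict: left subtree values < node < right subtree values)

Level-order array: [32, 17, 41, 11, 21, None, 43, None, None, None, 25, None, None, 23, None, 22]
Validate using subtree bounds (lo, hi): at each node, require lo < value < hi,
then recurse left with hi=value and right with lo=value.
Preorder trace (stopping at first violation):
  at node 32 with bounds (-inf, +inf): OK
  at node 17 with bounds (-inf, 32): OK
  at node 11 with bounds (-inf, 17): OK
  at node 21 with bounds (17, 32): OK
  at node 25 with bounds (21, 32): OK
  at node 23 with bounds (21, 25): OK
  at node 22 with bounds (21, 23): OK
  at node 41 with bounds (32, +inf): OK
  at node 43 with bounds (41, +inf): OK
No violation found at any node.
Result: Valid BST


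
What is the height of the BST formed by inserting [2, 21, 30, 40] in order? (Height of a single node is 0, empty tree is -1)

Insertion order: [2, 21, 30, 40]
Tree (level-order array): [2, None, 21, None, 30, None, 40]
Compute height bottom-up (empty subtree = -1):
  height(40) = 1 + max(-1, -1) = 0
  height(30) = 1 + max(-1, 0) = 1
  height(21) = 1 + max(-1, 1) = 2
  height(2) = 1 + max(-1, 2) = 3
Height = 3


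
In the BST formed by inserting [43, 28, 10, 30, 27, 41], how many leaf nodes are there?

Tree built from: [43, 28, 10, 30, 27, 41]
Tree (level-order array): [43, 28, None, 10, 30, None, 27, None, 41]
Rule: A leaf has 0 children.
Per-node child counts:
  node 43: 1 child(ren)
  node 28: 2 child(ren)
  node 10: 1 child(ren)
  node 27: 0 child(ren)
  node 30: 1 child(ren)
  node 41: 0 child(ren)
Matching nodes: [27, 41]
Count of leaf nodes: 2


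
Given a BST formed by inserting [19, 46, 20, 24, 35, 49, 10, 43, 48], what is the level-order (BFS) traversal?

Tree insertion order: [19, 46, 20, 24, 35, 49, 10, 43, 48]
Tree (level-order array): [19, 10, 46, None, None, 20, 49, None, 24, 48, None, None, 35, None, None, None, 43]
BFS from the root, enqueuing left then right child of each popped node:
  queue [19] -> pop 19, enqueue [10, 46], visited so far: [19]
  queue [10, 46] -> pop 10, enqueue [none], visited so far: [19, 10]
  queue [46] -> pop 46, enqueue [20, 49], visited so far: [19, 10, 46]
  queue [20, 49] -> pop 20, enqueue [24], visited so far: [19, 10, 46, 20]
  queue [49, 24] -> pop 49, enqueue [48], visited so far: [19, 10, 46, 20, 49]
  queue [24, 48] -> pop 24, enqueue [35], visited so far: [19, 10, 46, 20, 49, 24]
  queue [48, 35] -> pop 48, enqueue [none], visited so far: [19, 10, 46, 20, 49, 24, 48]
  queue [35] -> pop 35, enqueue [43], visited so far: [19, 10, 46, 20, 49, 24, 48, 35]
  queue [43] -> pop 43, enqueue [none], visited so far: [19, 10, 46, 20, 49, 24, 48, 35, 43]
Result: [19, 10, 46, 20, 49, 24, 48, 35, 43]


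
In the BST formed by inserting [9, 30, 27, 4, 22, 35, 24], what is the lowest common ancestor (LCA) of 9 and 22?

Tree insertion order: [9, 30, 27, 4, 22, 35, 24]
Tree (level-order array): [9, 4, 30, None, None, 27, 35, 22, None, None, None, None, 24]
In a BST, the LCA of p=9, q=22 is the first node v on the
root-to-leaf path with p <= v <= q (go left if both < v, right if both > v).
Walk from root:
  at 9: 9 <= 9 <= 22, this is the LCA
LCA = 9


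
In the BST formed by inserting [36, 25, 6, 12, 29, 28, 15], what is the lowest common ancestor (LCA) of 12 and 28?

Tree insertion order: [36, 25, 6, 12, 29, 28, 15]
Tree (level-order array): [36, 25, None, 6, 29, None, 12, 28, None, None, 15]
In a BST, the LCA of p=12, q=28 is the first node v on the
root-to-leaf path with p <= v <= q (go left if both < v, right if both > v).
Walk from root:
  at 36: both 12 and 28 < 36, go left
  at 25: 12 <= 25 <= 28, this is the LCA
LCA = 25


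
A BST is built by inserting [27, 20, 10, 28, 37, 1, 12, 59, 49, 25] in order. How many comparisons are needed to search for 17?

Search path for 17: 27 -> 20 -> 10 -> 12
Found: False
Comparisons: 4


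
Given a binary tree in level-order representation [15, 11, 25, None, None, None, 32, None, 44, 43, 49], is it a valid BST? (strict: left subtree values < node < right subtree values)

Level-order array: [15, 11, 25, None, None, None, 32, None, 44, 43, 49]
Validate using subtree bounds (lo, hi): at each node, require lo < value < hi,
then recurse left with hi=value and right with lo=value.
Preorder trace (stopping at first violation):
  at node 15 with bounds (-inf, +inf): OK
  at node 11 with bounds (-inf, 15): OK
  at node 25 with bounds (15, +inf): OK
  at node 32 with bounds (25, +inf): OK
  at node 44 with bounds (32, +inf): OK
  at node 43 with bounds (32, 44): OK
  at node 49 with bounds (44, +inf): OK
No violation found at any node.
Result: Valid BST


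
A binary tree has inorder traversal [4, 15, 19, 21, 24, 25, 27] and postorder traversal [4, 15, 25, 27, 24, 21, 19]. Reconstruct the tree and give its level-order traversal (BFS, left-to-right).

Inorder:   [4, 15, 19, 21, 24, 25, 27]
Postorder: [4, 15, 25, 27, 24, 21, 19]
Algorithm: postorder visits root last, so walk postorder right-to-left;
each value is the root of the current inorder slice — split it at that
value, recurse on the right subtree first, then the left.
Recursive splits:
  root=19; inorder splits into left=[4, 15], right=[21, 24, 25, 27]
  root=21; inorder splits into left=[], right=[24, 25, 27]
  root=24; inorder splits into left=[], right=[25, 27]
  root=27; inorder splits into left=[25], right=[]
  root=25; inorder splits into left=[], right=[]
  root=15; inorder splits into left=[4], right=[]
  root=4; inorder splits into left=[], right=[]
Reconstructed level-order: [19, 15, 21, 4, 24, 27, 25]


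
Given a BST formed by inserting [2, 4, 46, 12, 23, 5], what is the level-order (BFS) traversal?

Tree insertion order: [2, 4, 46, 12, 23, 5]
Tree (level-order array): [2, None, 4, None, 46, 12, None, 5, 23]
BFS from the root, enqueuing left then right child of each popped node:
  queue [2] -> pop 2, enqueue [4], visited so far: [2]
  queue [4] -> pop 4, enqueue [46], visited so far: [2, 4]
  queue [46] -> pop 46, enqueue [12], visited so far: [2, 4, 46]
  queue [12] -> pop 12, enqueue [5, 23], visited so far: [2, 4, 46, 12]
  queue [5, 23] -> pop 5, enqueue [none], visited so far: [2, 4, 46, 12, 5]
  queue [23] -> pop 23, enqueue [none], visited so far: [2, 4, 46, 12, 5, 23]
Result: [2, 4, 46, 12, 5, 23]


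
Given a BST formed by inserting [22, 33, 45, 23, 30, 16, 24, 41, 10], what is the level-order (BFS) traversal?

Tree insertion order: [22, 33, 45, 23, 30, 16, 24, 41, 10]
Tree (level-order array): [22, 16, 33, 10, None, 23, 45, None, None, None, 30, 41, None, 24]
BFS from the root, enqueuing left then right child of each popped node:
  queue [22] -> pop 22, enqueue [16, 33], visited so far: [22]
  queue [16, 33] -> pop 16, enqueue [10], visited so far: [22, 16]
  queue [33, 10] -> pop 33, enqueue [23, 45], visited so far: [22, 16, 33]
  queue [10, 23, 45] -> pop 10, enqueue [none], visited so far: [22, 16, 33, 10]
  queue [23, 45] -> pop 23, enqueue [30], visited so far: [22, 16, 33, 10, 23]
  queue [45, 30] -> pop 45, enqueue [41], visited so far: [22, 16, 33, 10, 23, 45]
  queue [30, 41] -> pop 30, enqueue [24], visited so far: [22, 16, 33, 10, 23, 45, 30]
  queue [41, 24] -> pop 41, enqueue [none], visited so far: [22, 16, 33, 10, 23, 45, 30, 41]
  queue [24] -> pop 24, enqueue [none], visited so far: [22, 16, 33, 10, 23, 45, 30, 41, 24]
Result: [22, 16, 33, 10, 23, 45, 30, 41, 24]


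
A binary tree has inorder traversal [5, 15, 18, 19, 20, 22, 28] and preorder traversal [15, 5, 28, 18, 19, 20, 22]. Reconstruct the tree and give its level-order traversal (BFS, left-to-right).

Inorder:  [5, 15, 18, 19, 20, 22, 28]
Preorder: [15, 5, 28, 18, 19, 20, 22]
Algorithm: preorder visits root first, so consume preorder in order;
for each root, split the current inorder slice at that value into
left-subtree inorder and right-subtree inorder, then recurse.
Recursive splits:
  root=15; inorder splits into left=[5], right=[18, 19, 20, 22, 28]
  root=5; inorder splits into left=[], right=[]
  root=28; inorder splits into left=[18, 19, 20, 22], right=[]
  root=18; inorder splits into left=[], right=[19, 20, 22]
  root=19; inorder splits into left=[], right=[20, 22]
  root=20; inorder splits into left=[], right=[22]
  root=22; inorder splits into left=[], right=[]
Reconstructed level-order: [15, 5, 28, 18, 19, 20, 22]


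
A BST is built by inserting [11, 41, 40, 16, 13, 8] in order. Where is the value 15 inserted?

Starting tree (level order): [11, 8, 41, None, None, 40, None, 16, None, 13]
Insertion path: 11 -> 41 -> 40 -> 16 -> 13
Result: insert 15 as right child of 13
Final tree (level order): [11, 8, 41, None, None, 40, None, 16, None, 13, None, None, 15]


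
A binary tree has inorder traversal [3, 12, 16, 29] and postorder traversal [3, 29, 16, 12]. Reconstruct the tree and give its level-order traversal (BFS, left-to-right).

Inorder:   [3, 12, 16, 29]
Postorder: [3, 29, 16, 12]
Algorithm: postorder visits root last, so walk postorder right-to-left;
each value is the root of the current inorder slice — split it at that
value, recurse on the right subtree first, then the left.
Recursive splits:
  root=12; inorder splits into left=[3], right=[16, 29]
  root=16; inorder splits into left=[], right=[29]
  root=29; inorder splits into left=[], right=[]
  root=3; inorder splits into left=[], right=[]
Reconstructed level-order: [12, 3, 16, 29]


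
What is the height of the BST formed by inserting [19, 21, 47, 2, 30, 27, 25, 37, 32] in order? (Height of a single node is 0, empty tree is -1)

Insertion order: [19, 21, 47, 2, 30, 27, 25, 37, 32]
Tree (level-order array): [19, 2, 21, None, None, None, 47, 30, None, 27, 37, 25, None, 32]
Compute height bottom-up (empty subtree = -1):
  height(2) = 1 + max(-1, -1) = 0
  height(25) = 1 + max(-1, -1) = 0
  height(27) = 1 + max(0, -1) = 1
  height(32) = 1 + max(-1, -1) = 0
  height(37) = 1 + max(0, -1) = 1
  height(30) = 1 + max(1, 1) = 2
  height(47) = 1 + max(2, -1) = 3
  height(21) = 1 + max(-1, 3) = 4
  height(19) = 1 + max(0, 4) = 5
Height = 5


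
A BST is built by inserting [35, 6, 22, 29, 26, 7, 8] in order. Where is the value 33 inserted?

Starting tree (level order): [35, 6, None, None, 22, 7, 29, None, 8, 26]
Insertion path: 35 -> 6 -> 22 -> 29
Result: insert 33 as right child of 29
Final tree (level order): [35, 6, None, None, 22, 7, 29, None, 8, 26, 33]


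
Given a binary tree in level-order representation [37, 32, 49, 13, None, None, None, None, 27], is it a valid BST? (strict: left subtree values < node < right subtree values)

Level-order array: [37, 32, 49, 13, None, None, None, None, 27]
Validate using subtree bounds (lo, hi): at each node, require lo < value < hi,
then recurse left with hi=value and right with lo=value.
Preorder trace (stopping at first violation):
  at node 37 with bounds (-inf, +inf): OK
  at node 32 with bounds (-inf, 37): OK
  at node 13 with bounds (-inf, 32): OK
  at node 27 with bounds (13, 32): OK
  at node 49 with bounds (37, +inf): OK
No violation found at any node.
Result: Valid BST


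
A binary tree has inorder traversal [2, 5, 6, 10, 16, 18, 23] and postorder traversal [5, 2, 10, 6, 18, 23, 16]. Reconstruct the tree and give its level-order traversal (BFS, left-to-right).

Inorder:   [2, 5, 6, 10, 16, 18, 23]
Postorder: [5, 2, 10, 6, 18, 23, 16]
Algorithm: postorder visits root last, so walk postorder right-to-left;
each value is the root of the current inorder slice — split it at that
value, recurse on the right subtree first, then the left.
Recursive splits:
  root=16; inorder splits into left=[2, 5, 6, 10], right=[18, 23]
  root=23; inorder splits into left=[18], right=[]
  root=18; inorder splits into left=[], right=[]
  root=6; inorder splits into left=[2, 5], right=[10]
  root=10; inorder splits into left=[], right=[]
  root=2; inorder splits into left=[], right=[5]
  root=5; inorder splits into left=[], right=[]
Reconstructed level-order: [16, 6, 23, 2, 10, 18, 5]


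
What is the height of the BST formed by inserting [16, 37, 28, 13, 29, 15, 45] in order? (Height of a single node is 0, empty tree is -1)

Insertion order: [16, 37, 28, 13, 29, 15, 45]
Tree (level-order array): [16, 13, 37, None, 15, 28, 45, None, None, None, 29]
Compute height bottom-up (empty subtree = -1):
  height(15) = 1 + max(-1, -1) = 0
  height(13) = 1 + max(-1, 0) = 1
  height(29) = 1 + max(-1, -1) = 0
  height(28) = 1 + max(-1, 0) = 1
  height(45) = 1 + max(-1, -1) = 0
  height(37) = 1 + max(1, 0) = 2
  height(16) = 1 + max(1, 2) = 3
Height = 3


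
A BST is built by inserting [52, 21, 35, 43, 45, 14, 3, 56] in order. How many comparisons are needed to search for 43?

Search path for 43: 52 -> 21 -> 35 -> 43
Found: True
Comparisons: 4


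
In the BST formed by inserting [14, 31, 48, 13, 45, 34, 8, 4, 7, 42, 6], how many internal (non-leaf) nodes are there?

Tree built from: [14, 31, 48, 13, 45, 34, 8, 4, 7, 42, 6]
Tree (level-order array): [14, 13, 31, 8, None, None, 48, 4, None, 45, None, None, 7, 34, None, 6, None, None, 42]
Rule: An internal node has at least one child.
Per-node child counts:
  node 14: 2 child(ren)
  node 13: 1 child(ren)
  node 8: 1 child(ren)
  node 4: 1 child(ren)
  node 7: 1 child(ren)
  node 6: 0 child(ren)
  node 31: 1 child(ren)
  node 48: 1 child(ren)
  node 45: 1 child(ren)
  node 34: 1 child(ren)
  node 42: 0 child(ren)
Matching nodes: [14, 13, 8, 4, 7, 31, 48, 45, 34]
Count of internal (non-leaf) nodes: 9


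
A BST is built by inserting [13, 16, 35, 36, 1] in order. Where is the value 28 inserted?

Starting tree (level order): [13, 1, 16, None, None, None, 35, None, 36]
Insertion path: 13 -> 16 -> 35
Result: insert 28 as left child of 35
Final tree (level order): [13, 1, 16, None, None, None, 35, 28, 36]


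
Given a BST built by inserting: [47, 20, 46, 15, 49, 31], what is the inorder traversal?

Tree insertion order: [47, 20, 46, 15, 49, 31]
Tree (level-order array): [47, 20, 49, 15, 46, None, None, None, None, 31]
Inorder traversal: [15, 20, 31, 46, 47, 49]


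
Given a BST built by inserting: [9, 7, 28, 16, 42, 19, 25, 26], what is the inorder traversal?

Tree insertion order: [9, 7, 28, 16, 42, 19, 25, 26]
Tree (level-order array): [9, 7, 28, None, None, 16, 42, None, 19, None, None, None, 25, None, 26]
Inorder traversal: [7, 9, 16, 19, 25, 26, 28, 42]


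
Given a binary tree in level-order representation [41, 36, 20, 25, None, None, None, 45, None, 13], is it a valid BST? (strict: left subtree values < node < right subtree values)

Level-order array: [41, 36, 20, 25, None, None, None, 45, None, 13]
Validate using subtree bounds (lo, hi): at each node, require lo < value < hi,
then recurse left with hi=value and right with lo=value.
Preorder trace (stopping at first violation):
  at node 41 with bounds (-inf, +inf): OK
  at node 36 with bounds (-inf, 41): OK
  at node 25 with bounds (-inf, 36): OK
  at node 45 with bounds (-inf, 25): VIOLATION
Node 45 violates its bound: not (-inf < 45 < 25).
Result: Not a valid BST


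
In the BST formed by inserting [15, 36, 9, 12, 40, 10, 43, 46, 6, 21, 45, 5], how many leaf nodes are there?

Tree built from: [15, 36, 9, 12, 40, 10, 43, 46, 6, 21, 45, 5]
Tree (level-order array): [15, 9, 36, 6, 12, 21, 40, 5, None, 10, None, None, None, None, 43, None, None, None, None, None, 46, 45]
Rule: A leaf has 0 children.
Per-node child counts:
  node 15: 2 child(ren)
  node 9: 2 child(ren)
  node 6: 1 child(ren)
  node 5: 0 child(ren)
  node 12: 1 child(ren)
  node 10: 0 child(ren)
  node 36: 2 child(ren)
  node 21: 0 child(ren)
  node 40: 1 child(ren)
  node 43: 1 child(ren)
  node 46: 1 child(ren)
  node 45: 0 child(ren)
Matching nodes: [5, 10, 21, 45]
Count of leaf nodes: 4


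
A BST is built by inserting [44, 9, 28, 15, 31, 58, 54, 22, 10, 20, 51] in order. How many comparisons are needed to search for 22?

Search path for 22: 44 -> 9 -> 28 -> 15 -> 22
Found: True
Comparisons: 5


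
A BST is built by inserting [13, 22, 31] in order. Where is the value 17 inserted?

Starting tree (level order): [13, None, 22, None, 31]
Insertion path: 13 -> 22
Result: insert 17 as left child of 22
Final tree (level order): [13, None, 22, 17, 31]


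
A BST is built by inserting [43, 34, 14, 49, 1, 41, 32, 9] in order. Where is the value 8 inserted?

Starting tree (level order): [43, 34, 49, 14, 41, None, None, 1, 32, None, None, None, 9]
Insertion path: 43 -> 34 -> 14 -> 1 -> 9
Result: insert 8 as left child of 9
Final tree (level order): [43, 34, 49, 14, 41, None, None, 1, 32, None, None, None, 9, None, None, 8]


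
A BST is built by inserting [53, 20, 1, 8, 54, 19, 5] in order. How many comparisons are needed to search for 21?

Search path for 21: 53 -> 20
Found: False
Comparisons: 2


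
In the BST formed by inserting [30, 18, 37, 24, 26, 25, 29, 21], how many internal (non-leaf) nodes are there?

Tree built from: [30, 18, 37, 24, 26, 25, 29, 21]
Tree (level-order array): [30, 18, 37, None, 24, None, None, 21, 26, None, None, 25, 29]
Rule: An internal node has at least one child.
Per-node child counts:
  node 30: 2 child(ren)
  node 18: 1 child(ren)
  node 24: 2 child(ren)
  node 21: 0 child(ren)
  node 26: 2 child(ren)
  node 25: 0 child(ren)
  node 29: 0 child(ren)
  node 37: 0 child(ren)
Matching nodes: [30, 18, 24, 26]
Count of internal (non-leaf) nodes: 4


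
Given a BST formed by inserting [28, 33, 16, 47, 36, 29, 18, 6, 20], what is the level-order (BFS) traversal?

Tree insertion order: [28, 33, 16, 47, 36, 29, 18, 6, 20]
Tree (level-order array): [28, 16, 33, 6, 18, 29, 47, None, None, None, 20, None, None, 36]
BFS from the root, enqueuing left then right child of each popped node:
  queue [28] -> pop 28, enqueue [16, 33], visited so far: [28]
  queue [16, 33] -> pop 16, enqueue [6, 18], visited so far: [28, 16]
  queue [33, 6, 18] -> pop 33, enqueue [29, 47], visited so far: [28, 16, 33]
  queue [6, 18, 29, 47] -> pop 6, enqueue [none], visited so far: [28, 16, 33, 6]
  queue [18, 29, 47] -> pop 18, enqueue [20], visited so far: [28, 16, 33, 6, 18]
  queue [29, 47, 20] -> pop 29, enqueue [none], visited so far: [28, 16, 33, 6, 18, 29]
  queue [47, 20] -> pop 47, enqueue [36], visited so far: [28, 16, 33, 6, 18, 29, 47]
  queue [20, 36] -> pop 20, enqueue [none], visited so far: [28, 16, 33, 6, 18, 29, 47, 20]
  queue [36] -> pop 36, enqueue [none], visited so far: [28, 16, 33, 6, 18, 29, 47, 20, 36]
Result: [28, 16, 33, 6, 18, 29, 47, 20, 36]
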